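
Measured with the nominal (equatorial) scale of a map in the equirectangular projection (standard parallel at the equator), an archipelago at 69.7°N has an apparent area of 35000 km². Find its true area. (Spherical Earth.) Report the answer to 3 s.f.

In the plate carrée (x = Rλ, y = Rφ), meridians are true-scale (h = 1) and parallels are stretched by k = sec φ.
Areal scale = h·k = 1 × sec φ; at 69.7°, h = 1.000, k = 2.882, so h·k = 2.882.
True area = apparent / (areal scale) = 35000 / 2.882 ≈ 12100 km².

12100 km²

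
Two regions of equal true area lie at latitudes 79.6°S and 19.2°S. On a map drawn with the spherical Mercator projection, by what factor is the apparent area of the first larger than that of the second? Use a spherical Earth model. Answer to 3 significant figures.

Mercator is conformal with k = sec φ, so areal scale = k² = sec²φ.
At 79.6°: sec²(79.6°) = 1/0.1805² = 30.69.
At 19.2°: sec²(19.2°) = 1/0.9444² = 1.121.
Ratio = 30.69/1.121 = cos²(19.2°)/cos²(79.6°) ≈ 27.4.

27.4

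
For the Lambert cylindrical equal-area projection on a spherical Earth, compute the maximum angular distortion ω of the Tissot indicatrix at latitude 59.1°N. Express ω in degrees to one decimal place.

The Lambert cylindrical equal-area projection is the cylindrical equal-area projection with its standard parallel at the equator (φ₀ = 0). Cylindrical equal-area (φ₀ = 0°): h = cos φ / cos 0° along meridians, k = cos 0° / cos φ along parallels; h·k = 1.
At 59.1°: h = 0.5135, k = 1.947; principal scales a = 1.947, b = 0.5135.
sin(ω/2) = (a − b)/(a + b) = 1.434/2.461 = 0.5826, so ω = 2 arcsin(0.5826) ≈ 71.3°.

71.3°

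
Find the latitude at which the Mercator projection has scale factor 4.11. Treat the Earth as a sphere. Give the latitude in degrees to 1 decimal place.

Mercator scale is k = sec φ = 1/cos φ.
1/cos φ = 4.11  ⇒  cos φ = 0.2433  ⇒  φ = arccos(0.2433) ≈ 75.9°.

75.9°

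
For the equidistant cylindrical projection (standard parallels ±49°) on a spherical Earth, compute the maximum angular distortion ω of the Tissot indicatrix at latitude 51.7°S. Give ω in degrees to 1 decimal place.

3.3°

With standard parallel φ₀ = 49°, the equirectangular projection gives x = Rλ cos φ₀, y = Rφ, so h = 1 and k = cos 49° / cos φ.
At 51.7°: h = 1.000, k = 1.059; principal scales a = 1.059, b = 1.000.
sin(ω/2) = (a − b)/(a + b) = 0.05854/2.059 = 0.02844, so ω = 2 arcsin(0.02844) ≈ 3.3°.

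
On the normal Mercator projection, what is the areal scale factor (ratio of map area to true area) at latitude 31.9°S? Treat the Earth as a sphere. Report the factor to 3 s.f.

1.39

For Mercator, h = k = sec φ (a conformal cylindrical projection has a single point scale, 1/cos φ).
Areal scale = k² = sec²φ = 1/cos²(31.9°) = 1/0.8490² = 1.387.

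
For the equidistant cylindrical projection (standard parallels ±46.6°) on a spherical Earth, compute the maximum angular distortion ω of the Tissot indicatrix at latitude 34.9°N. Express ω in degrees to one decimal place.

In the equirectangular projection with standard parallel φ₀ = 46.6° (x = Rλ cos φ₀, y = Rφ), meridians are true-scale (h = 1) and the parallel scale is k = cos φ₀ / cos φ.
At 34.9°: h = 1.000, k = 0.8378; principal scales a = 1.000, b = 0.8378.
sin(ω/2) = (a − b)/(a + b) = 0.1622/1.838 = 0.08828, so ω = 2 arcsin(0.08828) ≈ 10.1°.

10.1°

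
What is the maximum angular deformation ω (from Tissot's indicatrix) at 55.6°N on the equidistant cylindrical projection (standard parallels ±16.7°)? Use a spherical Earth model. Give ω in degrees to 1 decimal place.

With standard parallel φ₀ = 16.7°, the equirectangular projection gives x = Rλ cos φ₀, y = Rφ, so h = 1 and k = cos 16.7° / cos φ.
At 55.6°: h = 1.000, k = 1.695; principal scales a = 1.695, b = 1.000.
sin(ω/2) = (a − b)/(a + b) = 0.6954/2.695 = 0.2580, so ω = 2 arcsin(0.2580) ≈ 29.9°.

29.9°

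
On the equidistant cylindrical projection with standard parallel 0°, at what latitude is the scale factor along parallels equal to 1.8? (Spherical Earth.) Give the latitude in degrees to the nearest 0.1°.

56.3°

Plate carrée: h = 1, k = sec φ along parallels.
sec φ = 1.8  ⇒  cos φ = 0.5556  ⇒  φ ≈ 56.3°.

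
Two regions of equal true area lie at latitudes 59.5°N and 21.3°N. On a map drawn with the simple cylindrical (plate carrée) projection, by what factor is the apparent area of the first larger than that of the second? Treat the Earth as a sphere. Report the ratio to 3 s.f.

For the equirectangular projection with φ₀ = 0 (plate carrée), h = 1 along meridians and k = sec φ along parallels.
Areal scale at 59.5°: h·k = 1.000 × 1.970 = 1.970.
Areal scale at 21.3°: h·k = 1.000 × 1.073 = 1.073.
Ratio = 1.970/1.073 ≈ 1.84.

1.84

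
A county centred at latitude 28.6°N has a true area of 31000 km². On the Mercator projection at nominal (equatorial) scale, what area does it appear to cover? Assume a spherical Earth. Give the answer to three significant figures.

40200 km²

The Mercator projection is conformal; its linear scale factor is the same in every direction and equals sec φ = 1/cos φ.
Areal scale = k² = sec²φ = 1/cos²(28.6°) = 1/0.8780² = 1.297.
Apparent area = 31000 × 1.297 ≈ 40200 km².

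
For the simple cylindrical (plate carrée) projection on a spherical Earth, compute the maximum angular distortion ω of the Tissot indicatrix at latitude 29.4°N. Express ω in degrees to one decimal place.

For the equirectangular projection with φ₀ = 0 (plate carrée), h = 1 along meridians and k = sec φ along parallels.
At 29.4°: h = 1.000, k = 1.148; principal scales a = 1.148, b = 1.000.
sin(ω/2) = (a − b)/(a + b) = 0.1478/2.148 = 0.06882, so ω = 2 arcsin(0.06882) ≈ 7.9°.

7.9°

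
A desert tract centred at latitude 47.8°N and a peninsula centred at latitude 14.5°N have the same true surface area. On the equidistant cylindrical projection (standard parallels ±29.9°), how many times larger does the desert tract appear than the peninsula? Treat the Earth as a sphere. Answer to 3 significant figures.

1.44

In the equirectangular projection with standard parallel φ₀ = 29.9° (x = Rλ cos φ₀, y = Rφ), meridians are true-scale (h = 1) and the parallel scale is k = cos φ₀ / cos φ.
Areal scale at 47.8°: h·k = 1.000 × 1.291 = 1.291.
Areal scale at 14.5°: h·k = 1.000 × 0.8954 = 0.8954.
Ratio = 1.291/0.8954 ≈ 1.44.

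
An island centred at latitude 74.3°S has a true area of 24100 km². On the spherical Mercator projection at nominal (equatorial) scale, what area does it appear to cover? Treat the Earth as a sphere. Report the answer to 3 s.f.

For Mercator, h = k = sec φ (a conformal cylindrical projection has a single point scale, 1/cos φ).
Areal scale = k² = sec²φ = 1/cos²(74.3°) = 1/0.2706² = 13.66.
Apparent area = 24100 × 13.66 ≈ 329000 km².

329000 km²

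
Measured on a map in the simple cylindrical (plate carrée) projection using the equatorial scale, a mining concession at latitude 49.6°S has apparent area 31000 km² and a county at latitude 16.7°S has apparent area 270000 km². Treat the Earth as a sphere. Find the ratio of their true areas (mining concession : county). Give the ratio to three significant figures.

0.0777

On the plate carrée, areal scale = h·k = 1 × sec φ, so true area = apparent × cos φ.
True area of mining concession: 31000 × cos(49.6°) = 31000 × 0.6481 = 20090 km².
True area of county: 270000 × cos(16.7°) = 270000 × 0.9578 = 258600 km².
Ratio = 20090 / 258600 ≈ 0.0777.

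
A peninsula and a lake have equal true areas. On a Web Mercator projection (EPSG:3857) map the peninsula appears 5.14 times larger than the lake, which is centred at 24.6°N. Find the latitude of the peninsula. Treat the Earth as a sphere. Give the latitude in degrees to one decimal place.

On Mercator, (apparent₁)/(apparent₂) = sec²φ₁ / sec²φ₂ when true areas are equal.
cos²φ₂ / cos²φ₁ = 5.14  ⇒  cos φ₁ = cos 24.6° / √5.14 = 0.9092/2.267 = 0.4010.
φ₁ = arccos(0.4010) ≈ 66.4°.

66.4°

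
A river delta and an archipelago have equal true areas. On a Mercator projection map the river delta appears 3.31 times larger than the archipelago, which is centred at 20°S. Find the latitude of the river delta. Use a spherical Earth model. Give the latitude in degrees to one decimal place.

On Mercator, (apparent₁)/(apparent₂) = sec²φ₁ / sec²φ₂ when true areas are equal.
cos²φ₂ / cos²φ₁ = 3.31  ⇒  cos φ₁ = cos 20° / √3.31 = 0.9397/1.819 = 0.5165.
φ₁ = arccos(0.5165) ≈ 58.9°.

58.9°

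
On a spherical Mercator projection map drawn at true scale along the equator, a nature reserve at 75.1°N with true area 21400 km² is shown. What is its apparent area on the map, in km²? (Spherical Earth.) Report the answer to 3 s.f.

324000 km²

For Mercator, h = k = sec φ (a conformal cylindrical projection has a single point scale, 1/cos φ).
Areal scale = k² = sec²φ = 1/cos²(75.1°) = 1/0.2571² = 15.12.
Apparent area = 21400 × 15.12 ≈ 324000 km².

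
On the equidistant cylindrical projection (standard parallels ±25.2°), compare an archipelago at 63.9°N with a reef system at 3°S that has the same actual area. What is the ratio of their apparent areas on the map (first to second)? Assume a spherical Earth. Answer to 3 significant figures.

2.27

With standard parallel φ₀ = 25.2°, the equirectangular projection gives x = Rλ cos φ₀, y = Rφ, so h = 1 and k = cos 25.2° / cos φ.
Areal scale at 63.9°: h·k = 1.000 × 2.057 = 2.057.
Areal scale at 3°: h·k = 1.000 × 0.9061 = 0.9061.
Ratio = 2.057/0.9061 ≈ 2.27.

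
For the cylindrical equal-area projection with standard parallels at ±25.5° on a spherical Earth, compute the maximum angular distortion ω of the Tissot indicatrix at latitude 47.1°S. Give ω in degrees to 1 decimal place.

Cylindrical equal-area (φ₀ = 25.5°): h = cos φ / cos 25.5° along meridians, k = cos 25.5° / cos φ along parallels; h·k = 1.
At 47.1°: h = 0.7542, k = 1.326; principal scales a = 1.326, b = 0.7542.
sin(ω/2) = (a − b)/(a + b) = 0.5717/2.080 = 0.2749, so ω = 2 arcsin(0.2749) ≈ 31.9°.

31.9°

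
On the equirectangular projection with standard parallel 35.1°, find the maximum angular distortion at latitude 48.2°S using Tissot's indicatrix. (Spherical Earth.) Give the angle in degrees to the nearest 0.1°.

With standard parallel φ₀ = 35.1°, the equirectangular projection gives x = Rλ cos φ₀, y = Rφ, so h = 1 and k = cos 35.1° / cos φ.
At 48.2°: h = 1.000, k = 1.227; principal scales a = 1.227, b = 1.000.
sin(ω/2) = (a − b)/(a + b) = 0.2275/2.227 = 0.1021, so ω = 2 arcsin(0.1021) ≈ 11.7°.

11.7°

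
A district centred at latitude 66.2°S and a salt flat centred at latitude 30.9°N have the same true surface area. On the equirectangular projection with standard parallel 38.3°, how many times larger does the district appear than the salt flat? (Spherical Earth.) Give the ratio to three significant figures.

2.13

In the equirectangular projection with standard parallel φ₀ = 38.3° (x = Rλ cos φ₀, y = Rφ), meridians are true-scale (h = 1) and the parallel scale is k = cos φ₀ / cos φ.
Areal scale at 66.2°: h·k = 1.000 × 1.945 = 1.945.
Areal scale at 30.9°: h·k = 1.000 × 0.9146 = 0.9146.
Ratio = 1.945/0.9146 ≈ 2.13.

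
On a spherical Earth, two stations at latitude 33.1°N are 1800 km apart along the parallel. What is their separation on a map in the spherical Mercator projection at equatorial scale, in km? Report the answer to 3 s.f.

The Mercator projection is conformal; its linear scale factor is the same in every direction and equals sec φ = 1/cos φ.
Along the parallel, k = sec 33.1° = 1/0.8377 = 1.194.
Map distance = 1800 × 1.194 ≈ 2150 km.

2150 km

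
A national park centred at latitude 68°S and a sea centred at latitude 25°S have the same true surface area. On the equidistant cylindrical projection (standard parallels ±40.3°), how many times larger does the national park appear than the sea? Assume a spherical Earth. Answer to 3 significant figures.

2.42

The equidistant cylindrical projection with φ₀ = 40.3° has h = 1 (meridians true) and k = cos φ₀ / cos φ along parallels.
Areal scale at 68°: h·k = 1.000 × 2.036 = 2.036.
Areal scale at 25°: h·k = 1.000 × 0.8415 = 0.8415.
Ratio = 2.036/0.8415 ≈ 2.42.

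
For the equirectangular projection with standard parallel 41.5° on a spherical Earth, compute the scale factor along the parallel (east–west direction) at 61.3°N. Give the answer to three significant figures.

1.56

With standard parallel φ₀ = 41.5°, the equirectangular projection gives x = Rλ cos φ₀, y = Rφ, so h = 1 and k = cos 41.5° / cos φ.
k = cos 41.5° / cos 61.3° = 0.7490/0.4802 = 1.560.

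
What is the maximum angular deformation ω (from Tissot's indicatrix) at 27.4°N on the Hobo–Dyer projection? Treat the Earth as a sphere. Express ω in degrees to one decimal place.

The Hobo–Dyer projection is cylindrical equal-area with φ₀ = 37.5°. Cylindrical equal-area (φ₀ = 37.5°): h = cos φ / cos 37.5° along meridians, k = cos 37.5° / cos φ along parallels; h·k = 1.
At 27.4°: h = 1.119, k = 0.8936; principal scales a = 1.119, b = 0.8936.
sin(ω/2) = (a − b)/(a + b) = 0.2255/2.013 = 0.1120, so ω = 2 arcsin(0.1120) ≈ 12.9°.

12.9°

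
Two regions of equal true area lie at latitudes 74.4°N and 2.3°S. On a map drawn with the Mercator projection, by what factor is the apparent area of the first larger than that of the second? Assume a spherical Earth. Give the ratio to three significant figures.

13.8

Mercator is conformal with k = sec φ, so areal scale = k² = sec²φ.
At 74.4°: sec²(74.4°) = 1/0.2689² = 13.83.
At 2.3°: sec²(2.3°) = 1/0.9992² = 1.002.
Ratio = 13.83/1.002 = cos²(2.3°)/cos²(74.4°) ≈ 13.8.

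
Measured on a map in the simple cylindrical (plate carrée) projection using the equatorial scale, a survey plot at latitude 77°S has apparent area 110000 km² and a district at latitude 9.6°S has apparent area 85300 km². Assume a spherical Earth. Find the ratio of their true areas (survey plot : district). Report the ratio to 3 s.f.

0.294

Plate carrée has h = 1 and k = sec φ, giving areal scale sec φ; true area = (apparent area) · cos φ.
True area of survey plot: 110000 × cos(77°) = 110000 × 0.2250 = 24740 km².
True area of district: 85300 × cos(9.6°) = 85300 × 0.9860 = 84110 km².
Ratio = 24740 / 84110 ≈ 0.294.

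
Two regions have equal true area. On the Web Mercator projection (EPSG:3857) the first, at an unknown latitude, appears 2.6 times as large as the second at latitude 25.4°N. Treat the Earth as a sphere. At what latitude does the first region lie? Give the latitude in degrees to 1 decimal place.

55.9°

Mercator areal scale is sec²φ, so apparent-area ratio = sec²φ₁ / sec²φ₂ = cos²φ₂ / cos²φ₁.
cos²φ₂ / cos²φ₁ = 2.6  ⇒  cos φ₁ = cos 25.4° / √2.6 = 0.9033/1.612 = 0.5602.
φ₁ = arccos(0.5602) ≈ 55.9°.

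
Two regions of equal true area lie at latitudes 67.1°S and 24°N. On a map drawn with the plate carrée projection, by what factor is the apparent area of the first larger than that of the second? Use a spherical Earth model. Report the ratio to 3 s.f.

2.35

For the equirectangular projection with φ₀ = 0 (plate carrée), h = 1 along meridians and k = sec φ along parallels.
Areal scale at 67.1°: h·k = 1.000 × 2.570 = 2.570.
Areal scale at 24°: h·k = 1.000 × 1.095 = 1.095.
Ratio = 2.570/1.095 ≈ 2.35.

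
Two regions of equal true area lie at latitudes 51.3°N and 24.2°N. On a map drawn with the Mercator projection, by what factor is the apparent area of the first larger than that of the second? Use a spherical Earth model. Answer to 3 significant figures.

Mercator areal scale is sec²φ.
At 51.3°: sec²(51.3°) = 1/0.6252² = 2.558.
At 24.2°: sec²(24.2°) = 1/0.9121² = 1.202.
Ratio = 2.558/1.202 = cos²(24.2°)/cos²(51.3°) ≈ 2.13.

2.13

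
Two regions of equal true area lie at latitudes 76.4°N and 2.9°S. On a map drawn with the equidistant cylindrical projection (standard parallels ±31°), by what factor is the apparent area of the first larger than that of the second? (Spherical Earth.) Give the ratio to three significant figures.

With standard parallel φ₀ = 31°, the equirectangular projection gives x = Rλ cos φ₀, y = Rφ, so h = 1 and k = cos 31° / cos φ.
Areal scale at 76.4°: h·k = 1.000 × 3.645 = 3.645.
Areal scale at 2.9°: h·k = 1.000 × 0.8583 = 0.8583.
Ratio = 3.645/0.8583 ≈ 4.25.

4.25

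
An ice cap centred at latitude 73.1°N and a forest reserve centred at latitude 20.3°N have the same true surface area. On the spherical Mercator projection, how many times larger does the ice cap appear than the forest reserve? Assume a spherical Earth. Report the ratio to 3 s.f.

10.4

Mercator areal scale is sec²φ.
At 73.1°: sec²(73.1°) = 1/0.2907² = 11.83.
At 20.3°: sec²(20.3°) = 1/0.9379² = 1.137.
Ratio = 11.83/1.137 = cos²(20.3°)/cos²(73.1°) ≈ 10.4.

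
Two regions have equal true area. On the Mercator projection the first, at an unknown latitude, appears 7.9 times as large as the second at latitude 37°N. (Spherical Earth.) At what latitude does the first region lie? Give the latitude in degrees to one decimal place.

On Mercator, (apparent₁)/(apparent₂) = sec²φ₁ / sec²φ₂ when true areas are equal.
cos²φ₂ / cos²φ₁ = 7.9  ⇒  cos φ₁ = cos 37° / √7.9 = 0.7986/2.811 = 0.2841.
φ₁ = arccos(0.2841) ≈ 73.5°.

73.5°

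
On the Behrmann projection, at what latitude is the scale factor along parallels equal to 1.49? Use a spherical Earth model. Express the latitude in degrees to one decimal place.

The Behrmann projection is cylindrical equal-area with φ₀ = 30°. A cylindrical equal-area projection with standard parallel φ₀ has meridian scale h = cos φ / cos φ₀ and parallel scale k = cos φ₀ / cos φ (so areas are preserved, h·k = 1).
k = cos φ₀ / cos φ = 1.49  ⇒  cos φ = cos 30° / 1.49 = 0.5812.
φ = arccos(0.5812) ≈ 54.5°.

54.5°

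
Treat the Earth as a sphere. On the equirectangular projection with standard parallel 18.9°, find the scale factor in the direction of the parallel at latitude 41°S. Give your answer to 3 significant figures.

The equidistant cylindrical projection with φ₀ = 18.9° has h = 1 (meridians true) and k = cos φ₀ / cos φ along parallels.
k = cos 18.9° / cos 41° = 0.9461/0.7547 = 1.254.

1.25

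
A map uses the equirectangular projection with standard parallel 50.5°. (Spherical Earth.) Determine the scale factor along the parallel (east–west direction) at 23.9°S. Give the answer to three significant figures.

In the equirectangular projection with standard parallel φ₀ = 50.5° (x = Rλ cos φ₀, y = Rφ), meridians are true-scale (h = 1) and the parallel scale is k = cos φ₀ / cos φ.
k = cos 50.5° / cos 23.9° = 0.6361/0.9143 = 0.6957.

0.696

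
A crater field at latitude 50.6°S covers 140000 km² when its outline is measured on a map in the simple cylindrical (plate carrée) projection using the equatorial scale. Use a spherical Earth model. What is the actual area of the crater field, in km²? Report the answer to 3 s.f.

88900 km²

In the plate carrée (x = Rλ, y = Rφ), meridians are true-scale (h = 1) and parallels are stretched by k = sec φ.
Areal scale = h·k = 1 × sec φ; at 50.6°, h = 1.000, k = 1.575, so h·k = 1.575.
True area = apparent / (areal scale) = 140000 / 1.575 ≈ 88900 km².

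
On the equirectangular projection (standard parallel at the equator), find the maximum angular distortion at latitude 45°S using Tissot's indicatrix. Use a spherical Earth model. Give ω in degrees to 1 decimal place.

19.8°

In the plate carrée (x = Rλ, y = Rφ), meridians are true-scale (h = 1) and parallels are stretched by k = sec φ.
At 45°: h = 1.000, k = 1.414; principal scales a = 1.414, b = 1.000.
sin(ω/2) = (a − b)/(a + b) = 0.4142/2.414 = 0.1716, so ω = 2 arcsin(0.1716) ≈ 19.8°.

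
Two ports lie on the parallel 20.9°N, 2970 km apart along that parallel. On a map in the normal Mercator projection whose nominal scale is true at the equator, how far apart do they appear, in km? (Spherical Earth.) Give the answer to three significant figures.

The Mercator projection is conformal; its linear scale factor is the same in every direction and equals sec φ = 1/cos φ.
Along the parallel, k = sec 20.9° = 1/0.9342 = 1.070.
Map distance = 2970 × 1.070 ≈ 3180 km.

3180 km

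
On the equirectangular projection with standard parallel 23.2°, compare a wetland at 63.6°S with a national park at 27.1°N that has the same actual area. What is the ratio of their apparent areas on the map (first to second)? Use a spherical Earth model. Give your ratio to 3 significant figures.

2.00

The equidistant cylindrical projection with φ₀ = 23.2° has h = 1 (meridians true) and k = cos φ₀ / cos φ along parallels.
Areal scale at 63.6°: h·k = 1.000 × 2.067 = 2.067.
Areal scale at 27.1°: h·k = 1.000 × 1.032 = 1.032.
Ratio = 2.067/1.032 ≈ 2.00.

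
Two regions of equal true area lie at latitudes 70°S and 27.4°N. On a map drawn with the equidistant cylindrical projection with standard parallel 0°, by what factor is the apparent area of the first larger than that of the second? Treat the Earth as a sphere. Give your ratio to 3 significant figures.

2.60

In the plate carrée (x = Rλ, y = Rφ), meridians are true-scale (h = 1) and parallels are stretched by k = sec φ.
Areal scale at 70°: h·k = 1.000 × 2.924 = 2.924.
Areal scale at 27.4°: h·k = 1.000 × 1.126 = 1.126.
Ratio = 2.924/1.126 ≈ 2.60.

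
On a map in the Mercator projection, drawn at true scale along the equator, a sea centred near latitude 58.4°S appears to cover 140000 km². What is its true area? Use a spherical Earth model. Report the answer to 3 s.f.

38400 km²

Mercator is conformal, so the point scale is isotropic: h = k = sec φ = 1/cos φ.
Areal scale = k² = sec²φ = 1/cos²(58.4°) = 1/0.5240² = 3.642.
True area = apparent / (areal scale) = 140000 / 3.642 ≈ 38400 km².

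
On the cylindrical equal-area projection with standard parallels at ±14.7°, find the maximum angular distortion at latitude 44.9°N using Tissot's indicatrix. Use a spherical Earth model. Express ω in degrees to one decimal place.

35.1°

For cylindrical equal-area with standard parallel φ₀, h = cos φ / cos φ₀ and k = cos φ₀ / cos φ, so h·k = 1.
At 44.9°: h = 0.7323, k = 1.366; principal scales a = 1.366, b = 0.7323.
sin(ω/2) = (a − b)/(a + b) = 0.6332/2.098 = 0.3018, so ω = 2 arcsin(0.3018) ≈ 35.1°.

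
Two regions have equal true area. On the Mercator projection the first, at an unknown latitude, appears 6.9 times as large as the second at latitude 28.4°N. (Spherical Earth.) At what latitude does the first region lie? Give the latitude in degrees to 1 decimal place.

70.4°

Mercator areal scale is sec²φ, so apparent-area ratio = sec²φ₁ / sec²φ₂ = cos²φ₂ / cos²φ₁.
cos²φ₂ / cos²φ₁ = 6.9  ⇒  cos φ₁ = cos 28.4° / √6.9 = 0.8796/2.627 = 0.3349.
φ₁ = arccos(0.3349) ≈ 70.4°.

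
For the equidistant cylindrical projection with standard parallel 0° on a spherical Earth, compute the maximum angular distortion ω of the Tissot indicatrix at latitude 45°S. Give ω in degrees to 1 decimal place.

19.8°

In the plate carrée (x = Rλ, y = Rφ), meridians are true-scale (h = 1) and parallels are stretched by k = sec φ.
At 45°: h = 1.000, k = 1.414; principal scales a = 1.414, b = 1.000.
sin(ω/2) = (a − b)/(a + b) = 0.4142/2.414 = 0.1716, so ω = 2 arcsin(0.1716) ≈ 19.8°.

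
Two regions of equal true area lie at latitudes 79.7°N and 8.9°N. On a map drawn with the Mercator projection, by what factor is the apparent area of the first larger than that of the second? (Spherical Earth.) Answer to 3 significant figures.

30.5

Mercator areal scale is sec²φ.
At 79.7°: sec²(79.7°) = 1/0.1788² = 31.28.
At 8.9°: sec²(8.9°) = 1/0.9880² = 1.025.
Ratio = 31.28/1.025 = cos²(8.9°)/cos²(79.7°) ≈ 30.5.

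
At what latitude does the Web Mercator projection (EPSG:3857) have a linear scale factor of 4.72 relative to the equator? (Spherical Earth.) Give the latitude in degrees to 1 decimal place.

Mercator scale is k = sec φ = 1/cos φ.
1/cos φ = 4.72  ⇒  cos φ = 0.2119  ⇒  φ = arccos(0.2119) ≈ 77.8°.

77.8°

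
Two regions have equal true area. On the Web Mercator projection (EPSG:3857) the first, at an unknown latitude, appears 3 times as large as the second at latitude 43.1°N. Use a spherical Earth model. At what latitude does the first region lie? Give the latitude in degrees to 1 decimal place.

On Mercator, (apparent₁)/(apparent₂) = sec²φ₁ / sec²φ₂ when true areas are equal.
cos²φ₂ / cos²φ₁ = 3  ⇒  cos φ₁ = cos 43.1° / √3 = 0.7302/1.732 = 0.4216.
φ₁ = arccos(0.4216) ≈ 65.1°.

65.1°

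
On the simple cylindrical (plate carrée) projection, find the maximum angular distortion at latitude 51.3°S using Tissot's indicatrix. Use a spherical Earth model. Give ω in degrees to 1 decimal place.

In the plate carrée (x = Rλ, y = Rφ), meridians are true-scale (h = 1) and parallels are stretched by k = sec φ.
At 51.3°: h = 1.000, k = 1.599; principal scales a = 1.599, b = 1.000.
sin(ω/2) = (a − b)/(a + b) = 0.5994/2.599 = 0.2306, so ω = 2 arcsin(0.2306) ≈ 26.7°.

26.7°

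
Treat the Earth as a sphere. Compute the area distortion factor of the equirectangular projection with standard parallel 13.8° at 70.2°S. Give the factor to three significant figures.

With standard parallel φ₀ = 13.8°, the equirectangular projection gives x = Rλ cos φ₀, y = Rφ, so h = 1 and k = cos 13.8° / cos φ.
Areal scale = h·k = 1 × cos φ₀ / cos φ; at 70.2°, h = 1.000, k = 2.867, so h·k = 2.867.

2.87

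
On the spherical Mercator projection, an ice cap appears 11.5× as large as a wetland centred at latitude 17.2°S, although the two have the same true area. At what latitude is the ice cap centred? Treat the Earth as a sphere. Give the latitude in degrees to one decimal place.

Mercator areal scale is sec²φ, so apparent-area ratio = sec²φ₁ / sec²φ₂ = cos²φ₂ / cos²φ₁.
cos²φ₂ / cos²φ₁ = 11.5  ⇒  cos φ₁ = cos 17.2° / √11.5 = 0.9553/3.391 = 0.2817.
φ₁ = arccos(0.2817) ≈ 73.6°.

73.6°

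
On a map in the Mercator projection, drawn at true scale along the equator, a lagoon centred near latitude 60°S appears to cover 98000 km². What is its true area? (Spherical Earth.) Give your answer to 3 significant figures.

24500 km²

Mercator is conformal, so the point scale is isotropic: h = k = sec φ = 1/cos φ.
Areal scale = k² = sec²φ = 1/cos²(60°) = 1/0.5000² = 4.000.
True area = apparent / (areal scale) = 98000 / 4.000 ≈ 24500 km².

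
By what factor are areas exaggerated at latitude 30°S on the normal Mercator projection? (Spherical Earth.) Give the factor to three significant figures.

1.33

Mercator is conformal, so the point scale is isotropic: h = k = sec φ = 1/cos φ.
Areal scale = k² = sec²φ = 1/cos²(30°) = 1/0.8660² = 1.333.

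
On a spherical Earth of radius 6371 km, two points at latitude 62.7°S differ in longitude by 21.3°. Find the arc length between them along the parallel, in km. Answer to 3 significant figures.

Arc length along a parallel = R cos φ · Δλ (with Δλ in radians).
= 6371 × cos 62.7° × (21.3° × π/180) = 6371 × 0.4586 × 0.3718 ≈ 1090 km.

1090 km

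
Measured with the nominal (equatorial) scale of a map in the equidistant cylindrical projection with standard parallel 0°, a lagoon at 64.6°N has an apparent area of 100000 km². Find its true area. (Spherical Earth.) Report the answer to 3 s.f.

In the plate carrée (x = Rλ, y = Rφ), meridians are true-scale (h = 1) and parallels are stretched by k = sec φ.
Areal scale = h·k = 1 × sec φ; at 64.6°, h = 1.000, k = 2.331, so h·k = 2.331.
True area = apparent / (areal scale) = 100000 / 2.331 ≈ 42900 km².

42900 km²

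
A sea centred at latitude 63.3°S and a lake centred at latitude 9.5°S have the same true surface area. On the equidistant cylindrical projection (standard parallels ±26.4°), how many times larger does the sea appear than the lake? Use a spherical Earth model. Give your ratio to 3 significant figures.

2.20

The equidistant cylindrical projection with φ₀ = 26.4° has h = 1 (meridians true) and k = cos φ₀ / cos φ along parallels.
Areal scale at 63.3°: h·k = 1.000 × 1.993 = 1.993.
Areal scale at 9.5°: h·k = 1.000 × 0.9082 = 0.9082.
Ratio = 1.993/0.9082 ≈ 2.20.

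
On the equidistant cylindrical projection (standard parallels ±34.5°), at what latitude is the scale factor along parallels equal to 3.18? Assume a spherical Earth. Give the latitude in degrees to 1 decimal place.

75.0°

With standard parallel φ₀ = 34.5°, the equirectangular projection gives x = Rλ cos φ₀, y = Rφ, so h = 1 and k = cos 34.5° / cos φ.
k = cos φ₀ / cos φ = 3.18  ⇒  cos φ = cos 34.5° / 3.18 = 0.2592.
φ = arccos(0.2592) ≈ 75.0°.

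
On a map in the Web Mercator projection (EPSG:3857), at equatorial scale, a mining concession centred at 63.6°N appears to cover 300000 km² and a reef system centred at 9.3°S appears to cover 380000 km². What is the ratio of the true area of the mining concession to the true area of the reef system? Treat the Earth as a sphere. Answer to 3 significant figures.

Mercator's areal exaggeration is sec²φ; hence true area = (apparent area) · cos²φ.
True area of mining concession: 300000 × cos²(63.6°) = 300000 × 0.1977 = 59310 km².
True area of reef system: 380000 × cos²(9.3°) = 380000 × 0.9739 = 370100 km².
Ratio = 59310 / 370100 ≈ 0.160.

0.160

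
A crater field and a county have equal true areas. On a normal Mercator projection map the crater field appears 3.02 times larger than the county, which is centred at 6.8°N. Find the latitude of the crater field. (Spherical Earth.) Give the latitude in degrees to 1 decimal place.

55.2°

For equal true areas on Mercator, apparent areas scale as sec²φ, so the ratio is cos²φ₂ / cos²φ₁.
cos²φ₂ / cos²φ₁ = 3.02  ⇒  cos φ₁ = cos 6.8° / √3.02 = 0.9930/1.738 = 0.5714.
φ₁ = arccos(0.5714) ≈ 55.2°.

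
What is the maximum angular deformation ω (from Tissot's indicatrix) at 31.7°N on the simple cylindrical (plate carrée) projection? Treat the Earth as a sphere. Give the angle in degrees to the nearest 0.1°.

Plate carrée maps x = Rλ, y = Rφ. The meridian scale is h = 1 and the parallel scale is k = 1/cos φ = sec φ.
At 31.7°: h = 1.000, k = 1.175; principal scales a = 1.175, b = 1.000.
sin(ω/2) = (a − b)/(a + b) = 0.1753/2.175 = 0.08061, so ω = 2 arcsin(0.08061) ≈ 9.2°.

9.2°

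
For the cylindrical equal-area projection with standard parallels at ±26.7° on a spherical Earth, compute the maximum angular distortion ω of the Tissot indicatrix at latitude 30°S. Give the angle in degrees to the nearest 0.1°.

For cylindrical equal-area with standard parallel φ₀, h = cos φ / cos φ₀ and k = cos φ₀ / cos φ, so h·k = 1.
At 30°: h = 0.9694, k = 1.032; principal scales a = 1.032, b = 0.9694.
sin(ω/2) = (a − b)/(a + b) = 0.06219/2.001 = 0.03108, so ω = 2 arcsin(0.03108) ≈ 3.6°.

3.6°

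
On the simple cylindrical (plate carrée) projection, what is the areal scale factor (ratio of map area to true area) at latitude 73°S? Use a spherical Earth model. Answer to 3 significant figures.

Plate carrée maps x = Rλ, y = Rφ. The meridian scale is h = 1 and the parallel scale is k = 1/cos φ = sec φ.
Areal scale = h·k = 1 × sec φ; at 73°, h = 1.000, k = 3.420, so h·k = 3.420.

3.42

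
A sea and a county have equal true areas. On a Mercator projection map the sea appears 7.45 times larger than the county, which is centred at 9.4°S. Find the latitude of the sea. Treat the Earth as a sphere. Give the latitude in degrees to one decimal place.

68.8°

For equal true areas on Mercator, apparent areas scale as sec²φ, so the ratio is cos²φ₂ / cos²φ₁.
cos²φ₂ / cos²φ₁ = 7.45  ⇒  cos φ₁ = cos 9.4° / √7.45 = 0.9866/2.729 = 0.3615.
φ₁ = arccos(0.3615) ≈ 68.8°.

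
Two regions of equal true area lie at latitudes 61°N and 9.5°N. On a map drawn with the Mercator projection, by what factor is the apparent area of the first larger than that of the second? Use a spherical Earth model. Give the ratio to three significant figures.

Mercator is conformal with k = sec φ, so areal scale = k² = sec²φ.
At 61°: sec²(61°) = 1/0.4848² = 4.255.
At 9.5°: sec²(9.5°) = 1/0.9863² = 1.028.
Ratio = 4.255/1.028 = cos²(9.5°)/cos²(61°) ≈ 4.14.

4.14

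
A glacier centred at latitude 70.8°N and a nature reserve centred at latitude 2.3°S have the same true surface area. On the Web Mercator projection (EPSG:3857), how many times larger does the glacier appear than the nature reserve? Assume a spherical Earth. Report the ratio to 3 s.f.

Mercator is conformal with k = sec φ, so areal scale = k² = sec²φ.
At 70.8°: sec²(70.8°) = 1/0.3289² = 9.246.
At 2.3°: sec²(2.3°) = 1/0.9992² = 1.002.
Ratio = 9.246/1.002 = cos²(2.3°)/cos²(70.8°) ≈ 9.23.

9.23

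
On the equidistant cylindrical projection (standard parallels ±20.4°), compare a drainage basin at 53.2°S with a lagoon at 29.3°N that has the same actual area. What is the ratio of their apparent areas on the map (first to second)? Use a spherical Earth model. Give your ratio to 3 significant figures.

1.46

In the equirectangular projection with standard parallel φ₀ = 20.4° (x = Rλ cos φ₀, y = Rφ), meridians are true-scale (h = 1) and the parallel scale is k = cos φ₀ / cos φ.
Areal scale at 53.2°: h·k = 1.000 × 1.565 = 1.565.
Areal scale at 29.3°: h·k = 1.000 × 1.075 = 1.075.
Ratio = 1.565/1.075 ≈ 1.46.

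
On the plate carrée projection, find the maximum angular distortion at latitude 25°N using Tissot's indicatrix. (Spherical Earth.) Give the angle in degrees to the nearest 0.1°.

5.6°

In the plate carrée (x = Rλ, y = Rφ), meridians are true-scale (h = 1) and parallels are stretched by k = sec φ.
At 25°: h = 1.000, k = 1.103; principal scales a = 1.103, b = 1.000.
sin(ω/2) = (a − b)/(a + b) = 0.1034/2.103 = 0.04915, so ω = 2 arcsin(0.04915) ≈ 5.6°.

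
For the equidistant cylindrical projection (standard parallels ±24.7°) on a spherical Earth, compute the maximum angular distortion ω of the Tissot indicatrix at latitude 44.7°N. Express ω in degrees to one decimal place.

In the equirectangular projection with standard parallel φ₀ = 24.7° (x = Rλ cos φ₀, y = Rφ), meridians are true-scale (h = 1) and the parallel scale is k = cos φ₀ / cos φ.
At 44.7°: h = 1.000, k = 1.278; principal scales a = 1.278, b = 1.000.
sin(ω/2) = (a − b)/(a + b) = 0.2781/2.278 = 0.1221, so ω = 2 arcsin(0.1221) ≈ 14.0°.

14.0°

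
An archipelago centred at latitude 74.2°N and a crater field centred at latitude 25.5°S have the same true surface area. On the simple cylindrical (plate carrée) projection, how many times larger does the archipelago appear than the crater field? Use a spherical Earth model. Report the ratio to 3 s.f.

3.31

In the plate carrée (x = Rλ, y = Rφ), meridians are true-scale (h = 1) and parallels are stretched by k = sec φ.
Areal scale at 74.2°: h·k = 1.000 × 3.673 = 3.673.
Areal scale at 25.5°: h·k = 1.000 × 1.108 = 1.108.
Ratio = 3.673/1.108 ≈ 3.31.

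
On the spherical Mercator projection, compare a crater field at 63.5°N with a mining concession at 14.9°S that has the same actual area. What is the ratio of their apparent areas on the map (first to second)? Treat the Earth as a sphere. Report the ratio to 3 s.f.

4.69

Mercator is conformal with k = sec φ, so areal scale = k² = sec²φ.
At 63.5°: sec²(63.5°) = 1/0.4462² = 5.023.
At 14.9°: sec²(14.9°) = 1/0.9664² = 1.071.
Ratio = 5.023/1.071 = cos²(14.9°)/cos²(63.5°) ≈ 4.69.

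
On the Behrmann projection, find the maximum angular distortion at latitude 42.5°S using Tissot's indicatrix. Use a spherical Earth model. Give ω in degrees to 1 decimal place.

The Behrmann projection is cylindrical equal-area with φ₀ = 30°. For cylindrical equal-area with standard parallel φ₀, h = cos φ / cos φ₀ and k = cos φ₀ / cos φ, so h·k = 1.
At 42.5°: h = 0.8513, k = 1.175; principal scales a = 1.175, b = 0.8513.
sin(ω/2) = (a − b)/(a + b) = 0.3233/2.026 = 0.1596, so ω = 2 arcsin(0.1596) ≈ 18.4°.

18.4°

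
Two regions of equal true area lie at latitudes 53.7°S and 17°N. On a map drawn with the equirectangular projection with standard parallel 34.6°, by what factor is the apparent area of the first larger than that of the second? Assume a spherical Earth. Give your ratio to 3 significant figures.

1.62

In the equirectangular projection with standard parallel φ₀ = 34.6° (x = Rλ cos φ₀, y = Rφ), meridians are true-scale (h = 1) and the parallel scale is k = cos φ₀ / cos φ.
Areal scale at 53.7°: h·k = 1.000 × 1.390 = 1.390.
Areal scale at 17°: h·k = 1.000 × 0.8607 = 0.8607.
Ratio = 1.390/0.8607 ≈ 1.62.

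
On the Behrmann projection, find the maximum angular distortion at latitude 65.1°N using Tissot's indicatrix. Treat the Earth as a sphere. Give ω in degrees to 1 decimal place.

Behrmann is a cylindrical equal-area projection with standard parallels at ±30°. A cylindrical equal-area projection with standard parallel φ₀ has meridian scale h = cos φ / cos φ₀ and parallel scale k = cos φ₀ / cos φ (so areas are preserved, h·k = 1).
At 65.1°: h = 0.4862, k = 2.057; principal scales a = 2.057, b = 0.4862.
sin(ω/2) = (a − b)/(a + b) = 1.571/2.543 = 0.6176, so ω = 2 arcsin(0.6176) ≈ 76.3°.

76.3°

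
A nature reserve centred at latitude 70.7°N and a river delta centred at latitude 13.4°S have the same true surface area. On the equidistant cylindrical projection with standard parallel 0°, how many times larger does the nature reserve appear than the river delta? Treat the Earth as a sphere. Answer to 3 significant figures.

2.94

In the plate carrée (x = Rλ, y = Rφ), meridians are true-scale (h = 1) and parallels are stretched by k = sec φ.
Areal scale at 70.7°: h·k = 1.000 × 3.026 = 3.026.
Areal scale at 13.4°: h·k = 1.000 × 1.028 = 1.028.
Ratio = 3.026/1.028 ≈ 2.94.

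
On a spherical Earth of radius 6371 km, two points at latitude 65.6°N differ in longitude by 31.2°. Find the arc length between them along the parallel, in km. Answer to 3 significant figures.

Arc length along a parallel = R cos φ · Δλ (with Δλ in radians).
= 6371 × cos 65.6° × (31.2° × π/180) = 6371 × 0.4131 × 0.5445 ≈ 1430 km.

1430 km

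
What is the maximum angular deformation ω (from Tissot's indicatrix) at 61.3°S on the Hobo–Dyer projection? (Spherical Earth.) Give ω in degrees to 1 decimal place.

Hobo–Dyer is a cylindrical equal-area projection with standard parallels at ±37.5°. For cylindrical equal-area with standard parallel φ₀, h = cos φ / cos φ₀ and k = cos φ₀ / cos φ, so h·k = 1.
At 61.3°: h = 0.6053, k = 1.652; principal scales a = 1.652, b = 0.6053.
sin(ω/2) = (a − b)/(a + b) = 1.047/2.257 = 0.4637, so ω = 2 arcsin(0.4637) ≈ 55.3°.

55.3°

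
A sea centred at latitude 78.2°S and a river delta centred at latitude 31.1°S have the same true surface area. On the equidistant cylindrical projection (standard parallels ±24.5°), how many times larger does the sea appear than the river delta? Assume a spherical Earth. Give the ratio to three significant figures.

4.19

With standard parallel φ₀ = 24.5°, the equirectangular projection gives x = Rλ cos φ₀, y = Rφ, so h = 1 and k = cos 24.5° / cos φ.
Areal scale at 78.2°: h·k = 1.000 × 4.450 = 4.450.
Areal scale at 31.1°: h·k = 1.000 × 1.063 = 1.063.
Ratio = 4.450/1.063 ≈ 4.19.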